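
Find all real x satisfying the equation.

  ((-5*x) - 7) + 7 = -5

Step 1. [((-5*x) - 7) + 7 = -5] peel the +7: subtract 7 from each side. So sub: (-5*x) - 7 = -12.
Step 2. [(-5*x) - 7 = -12] peel the -7: add 7 from each side. So sub: -5*x = -5.
Step 3. [-5*x = -5] -5·(inner) — divide through by -5, so div: x = 1.

Answer: x ∈ {1}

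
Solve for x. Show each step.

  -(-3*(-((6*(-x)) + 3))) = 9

Step 1. [-(-3*(-((6*(-x)) + 3))) = 9] leading − — multiply by −1 ⇒ neg: -3*(-((6*(-x)) + 3)) = -9.
Step 2. [-3*(-((6*(-x)) + 3)) = -9] -3·(inner) — divide through by -3, so div: -((6*(-x)) + 3) = 3.
Step 3. [-((6*(-x)) + 3) = 3] leading − — multiply by −1, so neg: (6*(-x)) + 3 = -3.
Step 4. [(6*(-x)) + 3 = -3] +3 is outermost — subtract 3 both sides. So sub: 6*(-x) = -6.
Step 5. [6*(-x) = -6] divide by the outer 6. So div: -x = -1.
Step 6. [-x = -1] flip signs both sides ⇒ neg: x = 1.

Answer: x ∈ {1}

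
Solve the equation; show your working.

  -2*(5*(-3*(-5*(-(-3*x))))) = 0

Step 1. [-2*(5*(-3*(-5*(-(-3*x))))) = 0] -2·(inner) — divide through by -2. So div: 5*(-3*(-5*(-(-3*x)))) = 0.
Step 2. [5*(-3*(-5*(-(-3*x)))) = 0] 5 out front; divide by 5 ⇒ div: -3*(-5*(-(-3*x))) = 0.
Step 3. [-3*(-5*(-(-3*x))) = 0] -3·(inner) — divide through by -3, so div: -5*(-(-3*x)) = 0.
Step 4. [-5*(-(-3*x)) = 0] leading coefficient -5: divide by -5 ⇒ div: -(-3*x) = 0.
Step 5. [-(-3*x) = 0] flip signs both sides ⇒ neg: -3*x = 0.
Step 6. [-3*x = 0] divide by the outer -3. So div: x = 0.

Answer: x ∈ {0}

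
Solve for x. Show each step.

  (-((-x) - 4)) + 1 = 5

Step 1. [(-((-x) - 4)) + 1 = 5] subtract 1: x sits inside (… + 1), so sub: -((-x) - 4) = 4.
Step 2. [-((-x) - 4) = 4] leading − — multiply by −1 ⇒ neg: (-x) - 4 = -4.
Step 3. [(-x) - 4 = -4] 4 comes off first (add 4), so sub: -x = 0.
Step 4. [-x = 0] leading − — multiply by −1, so neg: x = 0.

Answer: x ∈ {0}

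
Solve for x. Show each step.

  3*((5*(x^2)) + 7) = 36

Step 1. [3*((5*(x^2)) + 7) = 36] 3·(inner) — divide through by 3, so div: (5*(x^2)) + 7 = 12.
Step 2. [(5*(x^2)) + 7 = 12] the outer +7 inverts by subtracting 7. So sub: 5*(x^2) = 5.
Step 3. [5*(x^2) = 5] LHS = 5·(…); ÷5 both sides ⇒ div: x^2 = 1.
Step 4. [x^2 = 1] √ both sides: 1 ≥ 0 gives two branches. So sqrt: x = 1 or -1.

Answer: x ∈ {-1, 1}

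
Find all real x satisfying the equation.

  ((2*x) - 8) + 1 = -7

Step 1. [((2*x) - 8) + 1 = -7] the outer +1 inverts by subtracting 1, so sub: (2*x) - 8 = -8.
Step 2. [(2*x) - 8 = -8] the outer -8 inverts by adding 8 ⇒ sub: 2*x = 0.
Step 3. [2*x = 0] LHS = 2·(…); ÷2 both sides, so div: x = 0.

Answer: x ∈ {0}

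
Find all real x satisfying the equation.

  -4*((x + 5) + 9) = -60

Step 1. [-4*((x + 5) + 9) = -60] -4 out front; divide by -4 ⇒ div: (x + 5) + 9 = 15.
Step 2. [(x + 5) + 9 = 15] subtract 9: x sits inside (… + 9) ⇒ sub: x + 5 = 6.
Step 3. [x + 5 = 6] the outer +5 inverts by subtracting 5. So sub: x = 1.

Answer: x ∈ {1}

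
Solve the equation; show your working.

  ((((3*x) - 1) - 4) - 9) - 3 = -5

Step 1. [((((3*x) - 1) - 4) - 9) - 3 = -5] the outer -3 inverts by adding 3. So sub: (((3*x) - 1) - 4) - 9 = -2.
Step 2. [(((3*x) - 1) - 4) - 9 = -2] peel the -9: add 9 from each side ⇒ sub: ((3*x) - 1) - 4 = 7.
Step 3. [((3*x) - 1) - 4 = 7] add 4: x sits inside (… - 4) ⇒ sub: (3*x) - 1 = 11.
Step 4. [(3*x) - 1 = 11] add 1: x sits inside (… - 1). So sub: 3*x = 12.
Step 5. [3*x = 12] 3 out front; divide by 3. So div: x = 4.

Answer: x ∈ {4}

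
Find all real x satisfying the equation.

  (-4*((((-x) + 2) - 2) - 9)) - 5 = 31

Step 1. [(-4*((((-x) + 2) - 2) - 9)) - 5 = 31] 5 comes off first (add 5). So sub: -4*((((-x) + 2) - 2) - 9) = 36.
Step 2. [-4*((((-x) + 2) - 2) - 9) = 36] -4·(inner) — divide through by -4 ⇒ div: (((-x) + 2) - 2) - 9 = -9.
Step 3. [(((-x) + 2) - 2) - 9 = -9] the outer -9 inverts by adding 9, so sub: ((-x) + 2) - 2 = 0.
Step 4. [((-x) + 2) - 2 = 0] -2 is outermost — add 2 both sides, so sub: (-x) + 2 = 2.
Step 5. [(-x) + 2 = 2] subtract 2: x sits inside (… + 2), so sub: -x = 0.
Step 6. [-x = 0] leading − — multiply by −1 ⇒ neg: x = 0.

Answer: x ∈ {0}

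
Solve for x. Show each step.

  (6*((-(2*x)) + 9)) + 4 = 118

Step 1. [(6*((-(2*x)) + 9)) + 4 = 118] subtract 4: x sits inside (… + 4). So sub: 6*((-(2*x)) + 9) = 114.
Step 2. [6*((-(2*x)) + 9) = 114] LHS = 6·(…); ÷6 both sides, so div: (-(2*x)) + 9 = 19.
Step 3. [(-(2*x)) + 9 = 19] the outer +9 inverts by subtracting 9. So sub: -(2*x) = 10.
Step 4. [-(2*x) = 10] flip signs both sides, so neg: 2*x = -10.
Step 5. [2*x = -10] 2·(inner) — divide through by 2 ⇒ div: x = -5.

Answer: x ∈ {-5}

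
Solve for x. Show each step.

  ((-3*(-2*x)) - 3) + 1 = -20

Step 1. [((-3*(-2*x)) - 3) + 1 = -20] +1 is outermost — subtract 1 both sides ⇒ sub: (-3*(-2*x)) - 3 = -21.
Step 2. [(-3*(-2*x)) - 3 = -21] add 3: x sits inside (… - 3) ⇒ sub: -3*(-2*x) = -18.
Step 3. [-3*(-2*x) = -18] -3 out front; divide by -3 ⇒ div: -2*x = 6.
Step 4. [-2*x = 6] -2·(inner) — divide through by -2. So div: x = -3.

Answer: x ∈ {-3}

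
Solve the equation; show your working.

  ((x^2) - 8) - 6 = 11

Step 1. [((x^2) - 8) - 6 = 11] -6 is outermost — add 6 both sides, so sub: (x^2) - 8 = 17.
Step 2. [(x^2) - 8 = 17] peel the -8: add 8 from each side. So sub: x^2 = 25.
Step 3. [x^2 = 25] √ both sides: 25 ≥ 0 gives two branches ⇒ sqrt: x = 5 or -5.

Answer: x ∈ {-5, 5}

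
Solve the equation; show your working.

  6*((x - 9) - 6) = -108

Step 1. [6*((x - 9) - 6) = -108] leading coefficient 6: divide by 6, so div: (x - 9) - 6 = -18.
Step 2. [(x - 9) - 6 = -18] peel the -6: add 6 from each side ⇒ sub: x - 9 = -12.
Step 3. [x - 9 = -12] peel the -9: add 9 from each side, so sub: x = -3.

Answer: x ∈ {-3}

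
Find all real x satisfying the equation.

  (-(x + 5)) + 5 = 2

Step 1. [(-(x + 5)) + 5 = 2] subtract 5: x sits inside (… + 5) ⇒ sub: -(x + 5) = -3.
Step 2. [-(x + 5) = -3] flip signs both sides ⇒ neg: x + 5 = 3.
Step 3. [x + 5 = 3] subtract 5: x sits inside (… + 5) ⇒ sub: x = -2.

Answer: x ∈ {-2}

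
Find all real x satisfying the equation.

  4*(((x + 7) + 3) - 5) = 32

Step 1. [4*(((x + 7) + 3) - 5) = 32] divide by the outer 4, so div: ((x + 7) + 3) - 5 = 8.
Step 2. [((x + 7) + 3) - 5 = 8] 5 comes off first (add 5) ⇒ sub: (x + 7) + 3 = 13.
Step 3. [(x + 7) + 3 = 13] 3 comes off first (subtract 3) ⇒ sub: x + 7 = 10.
Step 4. [x + 7 = 10] subtract 7: x sits inside (… + 7), so sub: x = 3.

Answer: x ∈ {3}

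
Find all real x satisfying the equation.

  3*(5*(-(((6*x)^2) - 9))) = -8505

Step 1. [3*(5*(-(((6*x)^2) - 9))) = -8505] 3·(inner) — divide through by 3. So div: 5*(-(((6*x)^2) - 9)) = -2835.
Step 2. [5*(-(((6*x)^2) - 9)) = -2835] 5·(inner) — divide through by 5. So div: -(((6*x)^2) - 9) = -567.
Step 3. [-(((6*x)^2) - 9) = -567] flip signs both sides. So neg: ((6*x)^2) - 9 = 567.
Step 4. [((6*x)^2) - 9 = 567] -9 is outermost — add 9 both sides. So sub: (6*x)^2 = 576.
Step 5. [(6*x)^2 = 576] √ both sides: 576 ≥ 0 gives two branches ⇒ sqrt: 6*x = 24 or -24.
Step 6. [6*x = 24 or -24] leading coefficient 6: divide by 6, so div: x = 4 or -4.

Answer: x ∈ {-4, 4}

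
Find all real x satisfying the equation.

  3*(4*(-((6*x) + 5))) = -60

Step 1. [3*(4*(-((6*x) + 5))) = -60] 3·(inner) — divide through by 3. So div: 4*(-((6*x) + 5)) = -20.
Step 2. [4*(-((6*x) + 5)) = -20] 4·(inner) — divide through by 4 ⇒ div: -((6*x) + 5) = -5.
Step 3. [-((6*x) + 5) = -5] flip signs both sides ⇒ neg: (6*x) + 5 = 5.
Step 4. [(6*x) + 5 = 5] the outer +5 inverts by subtracting 5, so sub: 6*x = 0.
Step 5. [6*x = 0] divide by the outer 6 ⇒ div: x = 0.

Answer: x ∈ {0}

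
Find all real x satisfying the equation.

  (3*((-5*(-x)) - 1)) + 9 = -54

Step 1. [(3*((-5*(-x)) - 1)) + 9 = -54] 3 divides every term; factor it out. So factor: ((-5*(-x)) - 1) + 3 = -18.
Step 2. [((-5*(-x)) - 1) + 3 = -18] 3 comes off first (subtract 3), so sub: (-5*(-x)) - 1 = -21.
Step 3. [(-5*(-x)) - 1 = -21] peel the -1: add 1 from each side, so sub: -5*(-x) = -20.
Step 4. [-5*(-x) = -20] divide by the outer -5, so div: -x = 4.
Step 5. [-x = 4] leading − — multiply by −1, so neg: x = -4.

Answer: x ∈ {-4}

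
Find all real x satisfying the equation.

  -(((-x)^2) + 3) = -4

Step 1. [-(((-x)^2) + 3) = -4] flip signs both sides ⇒ neg: ((-x)^2) + 3 = 4.
Step 2. [((-x)^2) + 3 = 4] 3 comes off first (subtract 3), so sub: (-x)^2 = 1.
Step 3. [(-x)^2 = 1] LHS squared, RHS 1 ≥ 0: apply √ (±) ⇒ sqrt: -x = 1 or -1.
Step 4. [-x = 1 or -1] flip signs both sides, so neg: x = -1 or 1.

Answer: x ∈ {-1, 1}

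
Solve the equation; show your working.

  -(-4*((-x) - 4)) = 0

Step 1. [-(-4*((-x) - 4)) = 0] leading − — multiply by −1 ⇒ neg: -4*((-x) - 4) = 0.
Step 2. [-4*((-x) - 4) = 0] -4·(inner) — divide through by -4 ⇒ div: (-x) - 4 = 0.
Step 3. [(-x) - 4 = 0] add 4: x sits inside (… - 4) ⇒ sub: -x = 4.
Step 4. [-x = 4] leading − — multiply by −1 ⇒ neg: x = -4.

Answer: x ∈ {-4}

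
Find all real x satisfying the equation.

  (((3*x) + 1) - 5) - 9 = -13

Step 1. [(((3*x) + 1) - 5) - 9 = -13] -9 is outermost — add 9 both sides, so sub: ((3*x) + 1) - 5 = -4.
Step 2. [((3*x) + 1) - 5 = -4] add 5: x sits inside (… - 5), so sub: (3*x) + 1 = 1.
Step 3. [(3*x) + 1 = 1] +1 is outermost — subtract 1 both sides, so sub: 3*x = 0.
Step 4. [3*x = 0] 3 out front; divide by 3. So div: x = 0.

Answer: x ∈ {0}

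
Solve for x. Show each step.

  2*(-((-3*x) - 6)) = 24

Step 1. [2*(-((-3*x) - 6)) = 24] leading coefficient 2: divide by 2 ⇒ div: -((-3*x) - 6) = 12.
Step 2. [-((-3*x) - 6) = 12] leading − — multiply by −1 ⇒ neg: (-3*x) - 6 = -12.
Step 3. [(-3*x) - 6 = -12] -3 | LHS and -3 | -12: pull -3 out, so factor: x + 2 = 4.
Step 4. [x + 2 = 4] +2 is outermost — subtract 2 both sides. So sub: x = 2.

Answer: x ∈ {2}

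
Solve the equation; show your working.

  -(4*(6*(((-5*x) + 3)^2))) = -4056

Step 1. [-(4*(6*(((-5*x) + 3)^2))) = -4056] LHS negated; negate both sides ⇒ neg: 4*(6*(((-5*x) + 3)^2)) = 4056.
Step 2. [4*(6*(((-5*x) + 3)^2)) = 4056] 4 out front; divide by 4, so div: 6*(((-5*x) + 3)^2) = 1014.
Step 3. [6*(((-5*x) + 3)^2) = 1014] divide by the outer 6. So div: ((-5*x) + 3)^2 = 169.
Step 4. [((-5*x) + 3)^2 = 169] 169 ≥ 0, LHS is (·)² — take ±√, so sqrt: (-5*x) + 3 = 13 or -13.
Step 5. [(-5*x) + 3 = 13 or -13] the outer +3 inverts by subtracting 3, so sub: -5*x = 10 or -16.
Step 6. [-5*x = 10 or -16] leading coefficient -5: divide by -5. So div: x = -2 or 16/5.

Answer: x ∈ {-2, 16/5}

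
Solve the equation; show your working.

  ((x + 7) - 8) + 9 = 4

Step 1. [((x + 7) - 8) + 9 = 4] peel the +9: subtract 9 from each side, so sub: (x + 7) - 8 = -5.
Step 2. [(x + 7) - 8 = -5] peel the -8: add 8 from each side. So sub: x + 7 = 3.
Step 3. [x + 7 = 3] +7 is outermost — subtract 7 both sides, so sub: x = -4.

Answer: x ∈ {-4}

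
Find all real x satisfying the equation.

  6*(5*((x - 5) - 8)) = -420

Step 1. [6*(5*((x - 5) - 8)) = -420] 6 out front; divide by 6. So div: 5*((x - 5) - 8) = -70.
Step 2. [5*((x - 5) - 8) = -70] 5·(inner) — divide through by 5. So div: (x - 5) - 8 = -14.
Step 3. [(x - 5) - 8 = -14] peel the -8: add 8 from each side ⇒ sub: x - 5 = -6.
Step 4. [x - 5 = -6] the outer -5 inverts by adding 5 ⇒ sub: x = -1.

Answer: x ∈ {-1}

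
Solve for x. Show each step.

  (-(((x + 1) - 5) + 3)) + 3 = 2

Step 1. [(-(((x + 1) - 5) + 3)) + 3 = 2] peel the +3: subtract 3 from each side. So sub: -(((x + 1) - 5) + 3) = -1.
Step 2. [-(((x + 1) - 5) + 3) = -1] flip signs both sides. So neg: ((x + 1) - 5) + 3 = 1.
Step 3. [((x + 1) - 5) + 3 = 1] the outer +3 inverts by subtracting 3. So sub: (x + 1) - 5 = -2.
Step 4. [(x + 1) - 5 = -2] 5 comes off first (add 5) ⇒ sub: x + 1 = 3.
Step 5. [x + 1 = 3] peel the +1: subtract 1 from each side ⇒ sub: x = 2.

Answer: x ∈ {2}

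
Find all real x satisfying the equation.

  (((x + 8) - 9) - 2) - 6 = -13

Step 1. [(((x + 8) - 9) - 2) - 6 = -13] peel the -6: add 6 from each side, so sub: ((x + 8) - 9) - 2 = -7.
Step 2. [((x + 8) - 9) - 2 = -7] the outer -2 inverts by adding 2, so sub: (x + 8) - 9 = -5.
Step 3. [(x + 8) - 9 = -5] the outer -9 inverts by adding 9, so sub: x + 8 = 4.
Step 4. [x + 8 = 4] subtract 8: x sits inside (… + 8), so sub: x = -4.

Answer: x ∈ {-4}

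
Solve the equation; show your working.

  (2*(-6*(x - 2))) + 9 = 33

Step 1. [(2*(-6*(x - 2))) + 9 = 33] +9 is outermost — subtract 9 both sides ⇒ sub: 2*(-6*(x - 2)) = 24.
Step 2. [2*(-6*(x - 2)) = 24] 2·(inner) — divide through by 2, so div: -6*(x - 2) = 12.
Step 3. [-6*(x - 2) = 12] divide by the outer -6. So div: x - 2 = -2.
Step 4. [x - 2 = -2] peel the -2: add 2 from each side, so sub: x = 0.

Answer: x ∈ {0}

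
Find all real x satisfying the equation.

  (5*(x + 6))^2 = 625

Step 1. [(5*(x + 6))^2 = 625] LHS squared, RHS 625 ≥ 0: apply √ (±). So sqrt: 5*(x + 6) = 25 or -25.
Step 2. [5*(x + 6) = 25 or -25] 5 out front; divide by 5, so div: x + 6 = 5 or -5.
Step 3. [x + 6 = 5 or -5] 6 comes off first (subtract 6), so sub: x = -1 or -11.

Answer: x ∈ {-11, -1}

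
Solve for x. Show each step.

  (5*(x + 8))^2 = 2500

Step 1. [(5*(x + 8))^2 = 2500] 2500 ≥ 0, LHS is (·)² — take ±√ ⇒ sqrt: 5*(x + 8) = 50 or -50.
Step 2. [5*(x + 8) = 50 or -50] 5 out front; divide by 5 ⇒ div: x + 8 = 10 or -10.
Step 3. [x + 8 = 10 or -10] +8 is outermost — subtract 8 both sides ⇒ sub: x = 2 or -18.

Answer: x ∈ {-18, 2}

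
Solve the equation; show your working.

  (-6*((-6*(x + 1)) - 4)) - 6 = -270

Step 1. [(-6*((-6*(x + 1)) - 4)) - 6 = -270] peel the -6: add 6 from each side, so sub: -6*((-6*(x + 1)) - 4) = -264.
Step 2. [-6*((-6*(x + 1)) - 4) = -264] leading coefficient -6: divide by -6. So div: (-6*(x + 1)) - 4 = 44.
Step 3. [(-6*(x + 1)) - 4 = 44] 4 comes off first (add 4) ⇒ sub: -6*(x + 1) = 48.
Step 4. [-6*(x + 1) = 48] LHS = -6·(…); ÷-6 both sides ⇒ div: x + 1 = -8.
Step 5. [x + 1 = -8] +1 is outermost — subtract 1 both sides, so sub: x = -9.

Answer: x ∈ {-9}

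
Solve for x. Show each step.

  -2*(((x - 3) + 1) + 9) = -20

Step 1. [-2*(((x - 3) + 1) + 9) = -20] leading coefficient -2: divide by -2 ⇒ div: ((x - 3) + 1) + 9 = 10.
Step 2. [((x - 3) + 1) + 9 = 10] subtract 9: x sits inside (… + 9), so sub: (x - 3) + 1 = 1.
Step 3. [(x - 3) + 1 = 1] the outer +1 inverts by subtracting 1 ⇒ sub: x - 3 = 0.
Step 4. [x - 3 = 0] -3 is outermost — add 3 both sides. So sub: x = 3.

Answer: x ∈ {3}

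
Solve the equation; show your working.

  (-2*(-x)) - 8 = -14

Step 1. [(-2*(-x)) - 8 = -14] peel the -8: add 8 from each side ⇒ sub: -2*(-x) = -6.
Step 2. [-2*(-x) = -6] leading coefficient -2: divide by -2, so div: -x = 3.
Step 3. [-x = 3] flip signs both sides, so neg: x = -3.

Answer: x ∈ {-3}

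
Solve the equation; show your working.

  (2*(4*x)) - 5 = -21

Step 1. [(2*(4*x)) - 5 = -21] peel the -5: add 5 from each side ⇒ sub: 2*(4*x) = -16.
Step 2. [2*(4*x) = -16] 2·(inner) — divide through by 2, so div: 4*x = -8.
Step 3. [4*x = -8] 4 out front; divide by 4 ⇒ div: x = -2.

Answer: x ∈ {-2}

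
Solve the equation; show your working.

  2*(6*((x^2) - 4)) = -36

Step 1. [2*(6*((x^2) - 4)) = -36] 2·(inner) — divide through by 2 ⇒ div: 6*((x^2) - 4) = -18.
Step 2. [6*((x^2) - 4) = -18] 6 out front; divide by 6, so div: (x^2) - 4 = -3.
Step 3. [(x^2) - 4 = -3] 4 comes off first (add 4). So sub: x^2 = 1.
Step 4. [x^2 = 1] √ both sides: 1 ≥ 0 gives two branches, so sqrt: x = 1 or -1.

Answer: x ∈ {-1, 1}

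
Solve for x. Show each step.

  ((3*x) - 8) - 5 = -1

Step 1. [((3*x) - 8) - 5 = -1] 5 comes off first (add 5) ⇒ sub: (3*x) - 8 = 4.
Step 2. [(3*x) - 8 = 4] add 8: x sits inside (… - 8). So sub: 3*x = 12.
Step 3. [3*x = 12] 3 out front; divide by 3. So div: x = 4.

Answer: x ∈ {4}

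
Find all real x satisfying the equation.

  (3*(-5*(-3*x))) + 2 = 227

Step 1. [(3*(-5*(-3*x))) + 2 = 227] peel the +2: subtract 2 from each side, so sub: 3*(-5*(-3*x)) = 225.
Step 2. [3*(-5*(-3*x)) = 225] 3 out front; divide by 3. So div: -5*(-3*x) = 75.
Step 3. [-5*(-3*x) = 75] -5·(inner) — divide through by -5. So div: -3*x = -15.
Step 4. [-3*x = -15] -3 out front; divide by -3 ⇒ div: x = 5.

Answer: x ∈ {5}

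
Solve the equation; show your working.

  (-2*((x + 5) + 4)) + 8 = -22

Step 1. [(-2*((x + 5) + 4)) + 8 = -22] the outer +8 inverts by subtracting 8, so sub: -2*((x + 5) + 4) = -30.
Step 2. [-2*((x + 5) + 4) = -30] -2 out front; divide by -2 ⇒ div: (x + 5) + 4 = 15.
Step 3. [(x + 5) + 4 = 15] +4 is outermost — subtract 4 both sides. So sub: x + 5 = 11.
Step 4. [x + 5 = 11] subtract 5: x sits inside (… + 5) ⇒ sub: x = 6.

Answer: x ∈ {6}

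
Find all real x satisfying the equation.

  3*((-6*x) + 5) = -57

Step 1. [3*((-6*x) + 5) = -57] divide by the outer 3, so div: (-6*x) + 5 = -19.
Step 2. [(-6*x) + 5 = -19] subtract 5: x sits inside (… + 5), so sub: -6*x = -24.
Step 3. [-6*x = -24] -6 out front; divide by -6 ⇒ div: x = 4.

Answer: x ∈ {4}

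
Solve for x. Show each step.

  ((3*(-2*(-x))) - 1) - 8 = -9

Step 1. [((3*(-2*(-x))) - 1) - 8 = -9] the outer -8 inverts by adding 8. So sub: (3*(-2*(-x))) - 1 = -1.
Step 2. [(3*(-2*(-x))) - 1 = -1] 1 comes off first (add 1) ⇒ sub: 3*(-2*(-x)) = 0.
Step 3. [3*(-2*(-x)) = 0] 3·(inner) — divide through by 3 ⇒ div: -2*(-x) = 0.
Step 4. [-2*(-x) = 0] LHS = -2·(…); ÷-2 both sides ⇒ div: -x = 0.
Step 5. [-x = 0] leading − — multiply by −1. So neg: x = 0.

Answer: x ∈ {0}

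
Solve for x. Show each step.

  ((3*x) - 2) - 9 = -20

Step 1. [((3*x) - 2) - 9 = -20] peel the -9: add 9 from each side, so sub: (3*x) - 2 = -11.
Step 2. [(3*x) - 2 = -11] add 2: x sits inside (… - 2), so sub: 3*x = -9.
Step 3. [3*x = -9] divide by the outer 3 ⇒ div: x = -3.

Answer: x ∈ {-3}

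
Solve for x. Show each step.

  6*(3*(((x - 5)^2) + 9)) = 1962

Step 1. [6*(3*(((x - 5)^2) + 9)) = 1962] 6 out front; divide by 6. So div: 3*(((x - 5)^2) + 9) = 327.
Step 2. [3*(((x - 5)^2) + 9) = 327] LHS = 3·(…); ÷3 both sides, so div: ((x - 5)^2) + 9 = 109.
Step 3. [((x - 5)^2) + 9 = 109] +9 is outermost — subtract 9 both sides ⇒ sub: (x - 5)^2 = 100.
Step 4. [(x - 5)^2 = 100] LHS squared, RHS 100 ≥ 0: apply √ (±), so sqrt: x - 5 = 10 or -10.
Step 5. [x - 5 = 10 or -10] add 5: x sits inside (… - 5), so sub: x = 15 or -5.

Answer: x ∈ {-5, 15}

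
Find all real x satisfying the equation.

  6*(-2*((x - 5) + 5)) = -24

Step 1. [6*(-2*((x - 5) + 5)) = -24] leading coefficient 6: divide by 6 ⇒ div: -2*((x - 5) + 5) = -4.
Step 2. [-2*((x - 5) + 5) = -4] LHS = -2·(…); ÷-2 both sides, so div: (x - 5) + 5 = 2.
Step 3. [(x - 5) + 5 = 2] +5 is outermost — subtract 5 both sides, so sub: x - 5 = -3.
Step 4. [x - 5 = -3] 5 comes off first (add 5), so sub: x = 2.

Answer: x ∈ {2}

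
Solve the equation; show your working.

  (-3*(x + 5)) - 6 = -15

Step 1. [(-3*(x + 5)) - 6 = -15] 6 comes off first (add 6) ⇒ sub: -3*(x + 5) = -9.
Step 2. [-3*(x + 5) = -9] LHS = -3·(…); ÷-3 both sides ⇒ div: x + 5 = 3.
Step 3. [x + 5 = 3] subtract 5: x sits inside (… + 5). So sub: x = -2.

Answer: x ∈ {-2}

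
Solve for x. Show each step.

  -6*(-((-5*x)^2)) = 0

Step 1. [-6*(-((-5*x)^2)) = 0] -6 out front; divide by -6. So div: -((-5*x)^2) = 0.
Step 2. [-((-5*x)^2) = 0] LHS negated; negate both sides, so neg: (-5*x)^2 = 0.
Step 3. [(-5*x)^2 = 0] 0 ≥ 0, LHS is (·)² — take ±√ ⇒ sqrt: -5*x = 0.
Step 4. [-5*x = 0] leading coefficient -5: divide by -5, so div: x = 0.

Answer: x ∈ {0}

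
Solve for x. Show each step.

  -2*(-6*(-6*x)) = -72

Step 1. [-2*(-6*(-6*x)) = -72] -2 out front; divide by -2 ⇒ div: -6*(-6*x) = 36.
Step 2. [-6*(-6*x) = 36] -6 out front; divide by -6 ⇒ div: -6*x = -6.
Step 3. [-6*x = -6] leading coefficient -6: divide by -6. So div: x = 1.

Answer: x ∈ {1}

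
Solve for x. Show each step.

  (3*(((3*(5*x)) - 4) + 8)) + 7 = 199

Step 1. [(3*(((3*(5*x)) - 4) + 8)) + 7 = 199] 7 comes off first (subtract 7), so sub: 3*(((3*(5*x)) - 4) + 8) = 192.
Step 2. [3*(((3*(5*x)) - 4) + 8) = 192] LHS = 3·(…); ÷3 both sides, so div: ((3*(5*x)) - 4) + 8 = 64.
Step 3. [((3*(5*x)) - 4) + 8 = 64] 8 comes off first (subtract 8). So sub: (3*(5*x)) - 4 = 56.
Step 4. [(3*(5*x)) - 4 = 56] 4 comes off first (add 4), so sub: 3*(5*x) = 60.
Step 5. [3*(5*x) = 60] 3 out front; divide by 3. So div: 5*x = 20.
Step 6. [5*x = 20] LHS = 5·(…); ÷5 both sides. So div: x = 4.

Answer: x ∈ {4}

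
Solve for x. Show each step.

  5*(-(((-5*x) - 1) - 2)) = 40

Step 1. [5*(-(((-5*x) - 1) - 2)) = 40] 5·(inner) — divide through by 5. So div: -(((-5*x) - 1) - 2) = 8.
Step 2. [-(((-5*x) - 1) - 2) = 8] LHS negated; negate both sides, so neg: ((-5*x) - 1) - 2 = -8.
Step 3. [((-5*x) - 1) - 2 = -8] the outer -2 inverts by adding 2 ⇒ sub: (-5*x) - 1 = -6.
Step 4. [(-5*x) - 1 = -6] peel the -1: add 1 from each side, so sub: -5*x = -5.
Step 5. [-5*x = -5] -5·(inner) — divide through by -5 ⇒ div: x = 1.

Answer: x ∈ {1}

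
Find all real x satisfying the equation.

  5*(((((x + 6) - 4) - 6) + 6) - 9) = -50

Step 1. [5*(((((x + 6) - 4) - 6) + 6) - 9) = -50] 5·(inner) — divide through by 5 ⇒ div: ((((x + 6) - 4) - 6) + 6) - 9 = -10.
Step 2. [((((x + 6) - 4) - 6) + 6) - 9 = -10] -9 is outermost — add 9 both sides. So sub: (((x + 6) - 4) - 6) + 6 = -1.
Step 3. [(((x + 6) - 4) - 6) + 6 = -1] peel the +6: subtract 6 from each side ⇒ sub: ((x + 6) - 4) - 6 = -7.
Step 4. [((x + 6) - 4) - 6 = -7] peel the -6: add 6 from each side. So sub: (x + 6) - 4 = -1.
Step 5. [(x + 6) - 4 = -1] add 4: x sits inside (… - 4) ⇒ sub: x + 6 = 3.
Step 6. [x + 6 = 3] 6 comes off first (subtract 6). So sub: x = -3.

Answer: x ∈ {-3}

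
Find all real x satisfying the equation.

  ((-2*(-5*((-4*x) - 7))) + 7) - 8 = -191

Step 1. [((-2*(-5*((-4*x) - 7))) + 7) - 8 = -191] peel the -8: add 8 from each side, so sub: (-2*(-5*((-4*x) - 7))) + 7 = -183.
Step 2. [(-2*(-5*((-4*x) - 7))) + 7 = -183] subtract 7: x sits inside (… + 7). So sub: -2*(-5*((-4*x) - 7)) = -190.
Step 3. [-2*(-5*((-4*x) - 7)) = -190] -2·(inner) — divide through by -2, so div: -5*((-4*x) - 7) = 95.
Step 4. [-5*((-4*x) - 7) = 95] -5·(inner) — divide through by -5 ⇒ div: (-4*x) - 7 = -19.
Step 5. [(-4*x) - 7 = -19] 7 comes off first (add 7), so sub: -4*x = -12.
Step 6. [-4*x = -12] leading coefficient -4: divide by -4. So div: x = 3.

Answer: x ∈ {3}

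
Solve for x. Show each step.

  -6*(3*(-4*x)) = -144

Step 1. [-6*(3*(-4*x)) = -144] divide by the outer -6 ⇒ div: 3*(-4*x) = 24.
Step 2. [3*(-4*x) = 24] leading coefficient 3: divide by 3, so div: -4*x = 8.
Step 3. [-4*x = 8] -4 out front; divide by -4. So div: x = -2.

Answer: x ∈ {-2}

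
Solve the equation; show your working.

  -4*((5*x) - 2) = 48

Step 1. [-4*((5*x) - 2) = 48] -4 out front; divide by -4 ⇒ div: (5*x) - 2 = -12.
Step 2. [(5*x) - 2 = -12] 2 comes off first (add 2). So sub: 5*x = -10.
Step 3. [5*x = -10] 5·(inner) — divide through by 5, so div: x = -2.

Answer: x ∈ {-2}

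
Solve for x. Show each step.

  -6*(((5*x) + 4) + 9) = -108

Step 1. [-6*(((5*x) + 4) + 9) = -108] LHS = -6·(…); ÷-6 both sides. So div: ((5*x) + 4) + 9 = 18.
Step 2. [((5*x) + 4) + 9 = 18] the outer +9 inverts by subtracting 9. So sub: (5*x) + 4 = 9.
Step 3. [(5*x) + 4 = 9] peel the +4: subtract 4 from each side ⇒ sub: 5*x = 5.
Step 4. [5*x = 5] divide by the outer 5 ⇒ div: x = 1.

Answer: x ∈ {1}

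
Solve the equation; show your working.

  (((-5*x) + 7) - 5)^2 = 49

Step 1. [(((-5*x) + 7) - 5)^2 = 49] √ both sides: 49 ≥ 0 gives two branches. So sqrt: ((-5*x) + 7) - 5 = 7 or -7.
Step 2. [((-5*x) + 7) - 5 = 7 or -7] -5 is outermost — add 5 both sides ⇒ sub: (-5*x) + 7 = 12 or -2.
Step 3. [(-5*x) + 7 = 12 or -2] +7 is outermost — subtract 7 both sides. So sub: -5*x = 5 or -9.
Step 4. [-5*x = 5 or -9] -5 out front; divide by -5 ⇒ div: x = -1 or 9/5.

Answer: x ∈ {-1, 9/5}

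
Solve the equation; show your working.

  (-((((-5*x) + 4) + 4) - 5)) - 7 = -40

Step 1. [(-((((-5*x) + 4) + 4) - 5)) - 7 = -40] add 7: x sits inside (… - 7). So sub: -((((-5*x) + 4) + 4) - 5) = -33.
Step 2. [-((((-5*x) + 4) + 4) - 5) = -33] LHS negated; negate both sides, so neg: (((-5*x) + 4) + 4) - 5 = 33.
Step 3. [(((-5*x) + 4) + 4) - 5 = 33] -5 is outermost — add 5 both sides. So sub: ((-5*x) + 4) + 4 = 38.
Step 4. [((-5*x) + 4) + 4 = 38] subtract 4: x sits inside (… + 4). So sub: (-5*x) + 4 = 34.
Step 5. [(-5*x) + 4 = 34] the outer +4 inverts by subtracting 4. So sub: -5*x = 30.
Step 6. [-5*x = 30] -5·(inner) — divide through by -5 ⇒ div: x = -6.

Answer: x ∈ {-6}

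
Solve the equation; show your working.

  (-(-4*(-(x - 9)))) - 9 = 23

Step 1. [(-(-4*(-(x - 9)))) - 9 = 23] add 9: x sits inside (… - 9) ⇒ sub: -(-4*(-(x - 9))) = 32.
Step 2. [-(-4*(-(x - 9))) = 32] LHS negated; negate both sides. So neg: -4*(-(x - 9)) = -32.
Step 3. [-4*(-(x - 9)) = -32] leading coefficient -4: divide by -4. So div: -(x - 9) = 8.
Step 4. [-(x - 9) = 8] leading − — multiply by −1. So neg: x - 9 = -8.
Step 5. [x - 9 = -8] the outer -9 inverts by adding 9 ⇒ sub: x = 1.

Answer: x ∈ {1}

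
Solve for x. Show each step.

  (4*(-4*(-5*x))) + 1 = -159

Step 1. [(4*(-4*(-5*x))) + 1 = -159] 1 comes off first (subtract 1), so sub: 4*(-4*(-5*x)) = -160.
Step 2. [4*(-4*(-5*x)) = -160] 4·(inner) — divide through by 4 ⇒ div: -4*(-5*x) = -40.
Step 3. [-4*(-5*x) = -40] -4 out front; divide by -4. So div: -5*x = 10.
Step 4. [-5*x = 10] -5 out front; divide by -5 ⇒ div: x = -2.

Answer: x ∈ {-2}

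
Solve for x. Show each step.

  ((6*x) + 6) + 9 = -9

Step 1. [((6*x) + 6) + 9 = -9] subtract 9: x sits inside (… + 9), so sub: (6*x) + 6 = -18.
Step 2. [(6*x) + 6 = -18] common factor 6 (LHS and -18) — divide through ⇒ factor: x + 1 = -3.
Step 3. [x + 1 = -3] peel the +1: subtract 1 from each side, so sub: x = -4.

Answer: x ∈ {-4}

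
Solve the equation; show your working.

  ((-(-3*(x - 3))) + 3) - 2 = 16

Step 1. [((-(-3*(x - 3))) + 3) - 2 = 16] 2 comes off first (add 2), so sub: (-(-3*(x - 3))) + 3 = 18.
Step 2. [(-(-3*(x - 3))) + 3 = 18] subtract 3: x sits inside (… + 3), so sub: -(-3*(x - 3)) = 15.
Step 3. [-(-3*(x - 3)) = 15] LHS negated; negate both sides. So neg: -3*(x - 3) = -15.
Step 4. [-3*(x - 3) = -15] LHS = -3·(…); ÷-3 both sides ⇒ div: x - 3 = 5.
Step 5. [x - 3 = 5] the outer -3 inverts by adding 3 ⇒ sub: x = 8.

Answer: x ∈ {8}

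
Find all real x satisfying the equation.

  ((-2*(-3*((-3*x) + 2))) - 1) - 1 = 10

Step 1. [((-2*(-3*((-3*x) + 2))) - 1) - 1 = 10] peel the -1: add 1 from each side, so sub: (-2*(-3*((-3*x) + 2))) - 1 = 11.
Step 2. [(-2*(-3*((-3*x) + 2))) - 1 = 11] -1 is outermost — add 1 both sides. So sub: -2*(-3*((-3*x) + 2)) = 12.
Step 3. [-2*(-3*((-3*x) + 2)) = 12] -2 out front; divide by -2 ⇒ div: -3*((-3*x) + 2) = -6.
Step 4. [-3*((-3*x) + 2) = -6] -3 out front; divide by -3 ⇒ div: (-3*x) + 2 = 2.
Step 5. [(-3*x) + 2 = 2] subtract 2: x sits inside (… + 2), so sub: -3*x = 0.
Step 6. [-3*x = 0] divide by the outer -3, so div: x = 0.

Answer: x ∈ {0}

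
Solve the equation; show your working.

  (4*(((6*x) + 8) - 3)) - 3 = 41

Step 1. [(4*(((6*x) + 8) - 3)) - 3 = 41] -3 is outermost — add 3 both sides. So sub: 4*(((6*x) + 8) - 3) = 44.
Step 2. [4*(((6*x) + 8) - 3) = 44] LHS = 4·(…); ÷4 both sides ⇒ div: ((6*x) + 8) - 3 = 11.
Step 3. [((6*x) + 8) - 3 = 11] -3 is outermost — add 3 both sides ⇒ sub: (6*x) + 8 = 14.
Step 4. [(6*x) + 8 = 14] +8 is outermost — subtract 8 both sides ⇒ sub: 6*x = 6.
Step 5. [6*x = 6] leading coefficient 6: divide by 6, so div: x = 1.

Answer: x ∈ {1}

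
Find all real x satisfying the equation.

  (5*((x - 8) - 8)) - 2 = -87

Step 1. [(5*((x - 8) - 8)) - 2 = -87] peel the -2: add 2 from each side ⇒ sub: 5*((x - 8) - 8) = -85.
Step 2. [5*((x - 8) - 8) = -85] LHS = 5·(…); ÷5 both sides ⇒ div: (x - 8) - 8 = -17.
Step 3. [(x - 8) - 8 = -17] add 8: x sits inside (… - 8). So sub: x - 8 = -9.
Step 4. [x - 8 = -9] 8 comes off first (add 8) ⇒ sub: x = -1.

Answer: x ∈ {-1}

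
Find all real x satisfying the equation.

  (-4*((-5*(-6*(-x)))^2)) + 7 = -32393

Step 1. [(-4*((-5*(-6*(-x)))^2)) + 7 = -32393] subtract 7: x sits inside (… + 7). So sub: -4*((-5*(-6*(-x)))^2) = -32400.
Step 2. [-4*((-5*(-6*(-x)))^2) = -32400] -4·(inner) — divide through by -4 ⇒ div: (-5*(-6*(-x)))^2 = 8100.
Step 3. [(-5*(-6*(-x)))^2 = 8100] LHS squared, RHS 8100 ≥ 0: apply √ (±), so sqrt: -5*(-6*(-x)) = 90 or -90.
Step 4. [-5*(-6*(-x)) = 90 or -90] leading coefficient -5: divide by -5. So div: -6*(-x) = -18 or 18.
Step 5. [-6*(-x) = -18 or 18] -6·(inner) — divide through by -6 ⇒ div: -x = 3 or -3.
Step 6. [-x = 3 or -3] flip signs both sides ⇒ neg: x = -3 or 3.

Answer: x ∈ {-3, 3}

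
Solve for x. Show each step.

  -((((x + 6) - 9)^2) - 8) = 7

Step 1. [-((((x + 6) - 9)^2) - 8) = 7] flip signs both sides ⇒ neg: (((x + 6) - 9)^2) - 8 = -7.
Step 2. [(((x + 6) - 9)^2) - 8 = -7] -8 is outermost — add 8 both sides. So sub: ((x + 6) - 9)^2 = 1.
Step 3. [((x + 6) - 9)^2 = 1] LHS squared, RHS 1 ≥ 0: apply √ (±) ⇒ sqrt: (x + 6) - 9 = 1 or -1.
Step 4. [(x + 6) - 9 = 1 or -1] -9 is outermost — add 9 both sides ⇒ sub: x + 6 = 10 or 8.
Step 5. [x + 6 = 10 or 8] subtract 6: x sits inside (… + 6). So sub: x = 4 or 2.

Answer: x ∈ {2, 4}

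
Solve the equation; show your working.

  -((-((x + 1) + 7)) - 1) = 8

Step 1. [-((-((x + 1) + 7)) - 1) = 8] flip signs both sides. So neg: (-((x + 1) + 7)) - 1 = -8.
Step 2. [(-((x + 1) + 7)) - 1 = -8] 1 comes off first (add 1) ⇒ sub: -((x + 1) + 7) = -7.
Step 3. [-((x + 1) + 7) = -7] LHS negated; negate both sides, so neg: (x + 1) + 7 = 7.
Step 4. [(x + 1) + 7 = 7] peel the +7: subtract 7 from each side ⇒ sub: x + 1 = 0.
Step 5. [x + 1 = 0] peel the +1: subtract 1 from each side. So sub: x = -1.

Answer: x ∈ {-1}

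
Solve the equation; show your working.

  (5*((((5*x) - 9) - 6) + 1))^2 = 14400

Step 1. [(5*((((5*x) - 9) - 6) + 1))^2 = 14400] √ both sides: 14400 ≥ 0 gives two branches ⇒ sqrt: 5*((((5*x) - 9) - 6) + 1) = 120 or -120.
Step 2. [5*((((5*x) - 9) - 6) + 1) = 120 or -120] divide by the outer 5, so div: (((5*x) - 9) - 6) + 1 = 24 or -24.
Step 3. [(((5*x) - 9) - 6) + 1 = 24 or -24] 1 comes off first (subtract 1). So sub: ((5*x) - 9) - 6 = 23 or -25.
Step 4. [((5*x) - 9) - 6 = 23 or -25] peel the -6: add 6 from each side. So sub: (5*x) - 9 = 29 or -19.
Step 5. [(5*x) - 9 = 29 or -19] peel the -9: add 9 from each side ⇒ sub: 5*x = 38 or -10.
Step 6. [5*x = 38 or -10] 5 out front; divide by 5, so div: x = 38/5 or -2.

Answer: x ∈ {-2, 38/5}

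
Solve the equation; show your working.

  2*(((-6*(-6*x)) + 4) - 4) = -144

Step 1. [2*(((-6*(-6*x)) + 4) - 4) = -144] divide by the outer 2. So div: ((-6*(-6*x)) + 4) - 4 = -72.
Step 2. [((-6*(-6*x)) + 4) - 4 = -72] add 4: x sits inside (… - 4) ⇒ sub: (-6*(-6*x)) + 4 = -68.
Step 3. [(-6*(-6*x)) + 4 = -68] +4 is outermost — subtract 4 both sides. So sub: -6*(-6*x) = -72.
Step 4. [-6*(-6*x) = -72] leading coefficient -6: divide by -6, so div: -6*x = 12.
Step 5. [-6*x = 12] LHS = -6·(…); ÷-6 both sides ⇒ div: x = -2.

Answer: x ∈ {-2}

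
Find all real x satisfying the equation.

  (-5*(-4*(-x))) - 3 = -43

Step 1. [(-5*(-4*(-x))) - 3 = -43] 3 comes off first (add 3). So sub: -5*(-4*(-x)) = -40.
Step 2. [-5*(-4*(-x)) = -40] leading coefficient -5: divide by -5, so div: -4*(-x) = 8.
Step 3. [-4*(-x) = 8] -4·(inner) — divide through by -4, so div: -x = -2.
Step 4. [-x = -2] flip signs both sides ⇒ neg: x = 2.

Answer: x ∈ {2}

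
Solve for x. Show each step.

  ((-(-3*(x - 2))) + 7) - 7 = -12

Step 1. [((-(-3*(x - 2))) + 7) - 7 = -12] 7 comes off first (add 7), so sub: (-(-3*(x - 2))) + 7 = -5.
Step 2. [(-(-3*(x - 2))) + 7 = -5] +7 is outermost — subtract 7 both sides ⇒ sub: -(-3*(x - 2)) = -12.
Step 3. [-(-3*(x - 2)) = -12] leading − — multiply by −1, so neg: -3*(x - 2) = 12.
Step 4. [-3*(x - 2) = 12] LHS = -3·(…); ÷-3 both sides. So div: x - 2 = -4.
Step 5. [x - 2 = -4] -2 is outermost — add 2 both sides, so sub: x = -2.

Answer: x ∈ {-2}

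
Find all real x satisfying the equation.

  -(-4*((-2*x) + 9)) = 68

Step 1. [-(-4*((-2*x) + 9)) = 68] leading − — multiply by −1 ⇒ neg: -4*((-2*x) + 9) = -68.
Step 2. [-4*((-2*x) + 9) = -68] -4 out front; divide by -4. So div: (-2*x) + 9 = 17.
Step 3. [(-2*x) + 9 = 17] +9 is outermost — subtract 9 both sides ⇒ sub: -2*x = 8.
Step 4. [-2*x = 8] -2 out front; divide by -2, so div: x = -4.

Answer: x ∈ {-4}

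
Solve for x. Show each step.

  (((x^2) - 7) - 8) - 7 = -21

Step 1. [(((x^2) - 7) - 8) - 7 = -21] 7 comes off first (add 7), so sub: ((x^2) - 7) - 8 = -14.
Step 2. [((x^2) - 7) - 8 = -14] peel the -8: add 8 from each side ⇒ sub: (x^2) - 7 = -6.
Step 3. [(x^2) - 7 = -6] peel the -7: add 7 from each side. So sub: x^2 = 1.
Step 4. [x^2 = 1] √ both sides: 1 ≥ 0 gives two branches. So sqrt: x = 1 or -1.

Answer: x ∈ {-1, 1}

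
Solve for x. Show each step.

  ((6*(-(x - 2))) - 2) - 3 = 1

Step 1. [((6*(-(x - 2))) - 2) - 3 = 1] add 3: x sits inside (… - 3) ⇒ sub: (6*(-(x - 2))) - 2 = 4.
Step 2. [(6*(-(x - 2))) - 2 = 4] 2 comes off first (add 2), so sub: 6*(-(x - 2)) = 6.
Step 3. [6*(-(x - 2)) = 6] 6 out front; divide by 6 ⇒ div: -(x - 2) = 1.
Step 4. [-(x - 2) = 1] LHS negated; negate both sides. So neg: x - 2 = -1.
Step 5. [x - 2 = -1] the outer -2 inverts by adding 2 ⇒ sub: x = 1.

Answer: x ∈ {1}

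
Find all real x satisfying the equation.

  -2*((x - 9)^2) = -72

Step 1. [-2*((x - 9)^2) = -72] -2 out front; divide by -2 ⇒ div: (x - 9)^2 = 36.
Step 2. [(x - 9)^2 = 36] 36 ≥ 0, LHS is (·)² — take ±√. So sqrt: x - 9 = 6 or -6.
Step 3. [x - 9 = 6 or -6] -9 is outermost — add 9 both sides, so sub: x = 15 or 3.

Answer: x ∈ {3, 15}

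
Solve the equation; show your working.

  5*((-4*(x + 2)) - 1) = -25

Step 1. [5*((-4*(x + 2)) - 1) = -25] leading coefficient 5: divide by 5 ⇒ div: (-4*(x + 2)) - 1 = -5.
Step 2. [(-4*(x + 2)) - 1 = -5] the outer -1 inverts by adding 1 ⇒ sub: -4*(x + 2) = -4.
Step 3. [-4*(x + 2) = -4] LHS = -4·(…); ÷-4 both sides, so div: x + 2 = 1.
Step 4. [x + 2 = 1] +2 is outermost — subtract 2 both sides ⇒ sub: x = -1.

Answer: x ∈ {-1}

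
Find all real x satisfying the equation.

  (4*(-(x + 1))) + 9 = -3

Step 1. [(4*(-(x + 1))) + 9 = -3] subtract 9: x sits inside (… + 9) ⇒ sub: 4*(-(x + 1)) = -12.
Step 2. [4*(-(x + 1)) = -12] divide by the outer 4, so div: -(x + 1) = -3.
Step 3. [-(x + 1) = -3] leading − — multiply by −1, so neg: x + 1 = 3.
Step 4. [x + 1 = 3] peel the +1: subtract 1 from each side, so sub: x = 2.

Answer: x ∈ {2}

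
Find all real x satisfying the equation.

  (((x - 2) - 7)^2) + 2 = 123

Step 1. [(((x - 2) - 7)^2) + 2 = 123] peel the +2: subtract 2 from each side, so sub: ((x - 2) - 7)^2 = 121.
Step 2. [((x - 2) - 7)^2 = 121] 121 ≥ 0, LHS is (·)² — take ±√, so sqrt: (x - 2) - 7 = 11 or -11.
Step 3. [(x - 2) - 7 = 11 or -11] 7 comes off first (add 7). So sub: x - 2 = 18 or -4.
Step 4. [x - 2 = 18 or -4] 2 comes off first (add 2). So sub: x = 20 or -2.

Answer: x ∈ {-2, 20}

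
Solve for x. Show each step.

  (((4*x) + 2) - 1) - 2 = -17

Step 1. [(((4*x) + 2) - 1) - 2 = -17] add 2: x sits inside (… - 2) ⇒ sub: ((4*x) + 2) - 1 = -15.
Step 2. [((4*x) + 2) - 1 = -15] 1 comes off first (add 1), so sub: (4*x) + 2 = -14.
Step 3. [(4*x) + 2 = -14] +2 is outermost — subtract 2 both sides, so sub: 4*x = -16.
Step 4. [4*x = -16] divide by the outer 4 ⇒ div: x = -4.

Answer: x ∈ {-4}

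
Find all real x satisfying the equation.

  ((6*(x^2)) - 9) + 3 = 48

Step 1. [((6*(x^2)) - 9) + 3 = 48] 3 comes off first (subtract 3) ⇒ sub: (6*(x^2)) - 9 = 45.
Step 2. [(6*(x^2)) - 9 = 45] the outer -9 inverts by adding 9, so sub: 6*(x^2) = 54.
Step 3. [6*(x^2) = 54] 6·(inner) — divide through by 6 ⇒ div: x^2 = 9.
Step 4. [x^2 = 9] LHS squared, RHS 9 ≥ 0: apply √ (±) ⇒ sqrt: x = 3 or -3.

Answer: x ∈ {-3, 3}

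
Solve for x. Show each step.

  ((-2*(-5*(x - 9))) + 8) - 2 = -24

Step 1. [((-2*(-5*(x - 9))) + 8) - 2 = -24] peel the -2: add 2 from each side, so sub: (-2*(-5*(x - 9))) + 8 = -22.
Step 2. [(-2*(-5*(x - 9))) + 8 = -22] -2 | LHS and -2 | -22: pull -2 out ⇒ factor: (-5*(x - 9)) - 4 = 11.
Step 3. [(-5*(x - 9)) - 4 = 11] peel the -4: add 4 from each side ⇒ sub: -5*(x - 9) = 15.
Step 4. [-5*(x - 9) = 15] leading coefficient -5: divide by -5, so div: x - 9 = -3.
Step 5. [x - 9 = -3] -9 is outermost — add 9 both sides ⇒ sub: x = 6.

Answer: x ∈ {6}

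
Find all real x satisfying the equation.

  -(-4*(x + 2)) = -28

Step 1. [-(-4*(x + 2)) = -28] LHS negated; negate both sides. So neg: -4*(x + 2) = 28.
Step 2. [-4*(x + 2) = 28] leading coefficient -4: divide by -4, so div: x + 2 = -7.
Step 3. [x + 2 = -7] +2 is outermost — subtract 2 both sides ⇒ sub: x = -9.

Answer: x ∈ {-9}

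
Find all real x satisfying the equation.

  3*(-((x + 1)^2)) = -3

Step 1. [3*(-((x + 1)^2)) = -3] LHS = 3·(…); ÷3 both sides, so div: -((x + 1)^2) = -1.
Step 2. [-((x + 1)^2) = -1] LHS negated; negate both sides. So neg: (x + 1)^2 = 1.
Step 3. [(x + 1)^2 = 1] 1 ≥ 0, LHS is (·)² — take ±√ ⇒ sqrt: x + 1 = 1 or -1.
Step 4. [x + 1 = 1 or -1] subtract 1: x sits inside (… + 1) ⇒ sub: x = 0 or -2.

Answer: x ∈ {-2, 0}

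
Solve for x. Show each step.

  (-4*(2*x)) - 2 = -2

Step 1. [(-4*(2*x)) - 2 = -2] -2 is outermost — add 2 both sides, so sub: -4*(2*x) = 0.
Step 2. [-4*(2*x) = 0] leading coefficient -4: divide by -4. So div: 2*x = 0.
Step 3. [2*x = 0] LHS = 2·(…); ÷2 both sides. So div: x = 0.

Answer: x ∈ {0}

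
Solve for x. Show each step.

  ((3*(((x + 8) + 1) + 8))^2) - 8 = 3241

Step 1. [((3*(((x + 8) + 1) + 8))^2) - 8 = 3241] -8 is outermost — add 8 both sides, so sub: (3*(((x + 8) + 1) + 8))^2 = 3249.
Step 2. [(3*(((x + 8) + 1) + 8))^2 = 3249] 3249 ≥ 0, LHS is (·)² — take ±√. So sqrt: 3*(((x + 8) + 1) + 8) = 57 or -57.
Step 3. [3*(((x + 8) + 1) + 8) = 57 or -57] divide by the outer 3, so div: ((x + 8) + 1) + 8 = 19 or -19.
Step 4. [((x + 8) + 1) + 8 = 19 or -19] the outer +8 inverts by subtracting 8. So sub: (x + 8) + 1 = 11 or -27.
Step 5. [(x + 8) + 1 = 11 or -27] +1 is outermost — subtract 1 both sides. So sub: x + 8 = 10 or -28.
Step 6. [x + 8 = 10 or -28] the outer +8 inverts by subtracting 8 ⇒ sub: x = 2 or -36.

Answer: x ∈ {-36, 2}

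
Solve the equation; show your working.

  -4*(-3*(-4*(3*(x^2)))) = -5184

Step 1. [-4*(-3*(-4*(3*(x^2)))) = -5184] -4·(inner) — divide through by -4, so div: -3*(-4*(3*(x^2))) = 1296.
Step 2. [-3*(-4*(3*(x^2))) = 1296] leading coefficient -3: divide by -3. So div: -4*(3*(x^2)) = -432.
Step 3. [-4*(3*(x^2)) = -432] LHS = -4·(…); ÷-4 both sides, so div: 3*(x^2) = 108.
Step 4. [3*(x^2) = 108] leading coefficient 3: divide by 3. So div: x^2 = 36.
Step 5. [x^2 = 36] 36 ≥ 0, LHS is (·)² — take ±√. So sqrt: x = 6 or -6.

Answer: x ∈ {-6, 6}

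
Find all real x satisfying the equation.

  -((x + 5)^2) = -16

Step 1. [-((x + 5)^2) = -16] leading − — multiply by −1 ⇒ neg: (x + 5)^2 = 16.
Step 2. [(x + 5)^2 = 16] LHS squared, RHS 16 ≥ 0: apply √ (±). So sqrt: x + 5 = 4 or -4.
Step 3. [x + 5 = 4 or -4] 5 comes off first (subtract 5), so sub: x = -1 or -9.

Answer: x ∈ {-9, -1}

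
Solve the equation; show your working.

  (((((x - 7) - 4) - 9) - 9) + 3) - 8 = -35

Step 1. [(((((x - 7) - 4) - 9) - 9) + 3) - 8 = -35] add 8: x sits inside (… - 8), so sub: ((((x - 7) - 4) - 9) - 9) + 3 = -27.
Step 2. [((((x - 7) - 4) - 9) - 9) + 3 = -27] the outer +3 inverts by subtracting 3 ⇒ sub: (((x - 7) - 4) - 9) - 9 = -30.
Step 3. [(((x - 7) - 4) - 9) - 9 = -30] add 9: x sits inside (… - 9). So sub: ((x - 7) - 4) - 9 = -21.
Step 4. [((x - 7) - 4) - 9 = -21] the outer -9 inverts by adding 9. So sub: (x - 7) - 4 = -12.
Step 5. [(x - 7) - 4 = -12] the outer -4 inverts by adding 4, so sub: x - 7 = -8.
Step 6. [x - 7 = -8] the outer -7 inverts by adding 7 ⇒ sub: x = -1.

Answer: x ∈ {-1}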